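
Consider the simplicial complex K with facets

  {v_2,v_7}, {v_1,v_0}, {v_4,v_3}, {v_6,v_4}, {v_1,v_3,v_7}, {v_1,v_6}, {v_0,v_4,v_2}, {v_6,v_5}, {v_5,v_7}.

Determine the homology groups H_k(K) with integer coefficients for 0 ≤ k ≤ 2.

Fix the vertex order v_0 < v_1 < v_2 < v_3 < v_4 < v_5 < v_6 < v_7 and write every simplex with vertices in increasing order. Then dim K = 2 and the simplices of K are:

  0-simplices (8): [v_0], [v_1], [v_2], [v_3], [v_4], [v_5], [v_6], [v_7]
  1-simplices (13): [v_0,v_1], [v_0,v_2], [v_0,v_4], [v_1,v_3], [v_1,v_6], [v_1,v_7], [v_2,v_4], [v_2,v_7], [v_3,v_4], [v_3,v_7], [v_4,v_6], [v_5,v_6], [v_5,v_7]
  2-simplices (2): [v_0,v_2,v_4], [v_1,v_3,v_7]

giving chain groups C_0 ≅ Z^8, C_1 ≅ Z^13, C_2 ≅ Z^2.

The boundary map ∂_1: C_1 → C_0 is given by ∂[p,q] = [q] − [p]. For instance
  ∂[v_4,v_6] = [v_6] − [v_4].
This gives a 8×13 integer matrix of rank 7; reducing to Smith normal form yields diagonal entries (1,1,1,1,1,1,1).

∂_2: C_2 → C_1 maps a triangle to the signed sum of its edges. For instance
  ∂[v_1,v_3,v_7] = [v_3,v_7] − [v_1,v_7] + [v_1,v_3],
  ∂[v_0,v_2,v_4] = [v_2,v_4] − [v_0,v_4] + [v_0,v_2].
This gives a 13×2 integer matrix of rank 2; reducing to Smith normal form yields diagonal entries (1,1).

Reading off H_k = ker ∂_k / im ∂_{k+1}:

  H_0: rank C_0 − rank ∂_1 = 8 − 7 = 1, and the invariant factors of ∂_1 are all 1, so H_0 ≅ Z.
  H_1: rank ker ∂_1 − rank ∂_2 = (13 − 7) − 2 = 4, and the invariant factors of ∂_2 are all 1, so H_1 ≅ Z^4.
  H_2: rank ker ∂_2 − rank ∂_3 = (2 − 2) − 0 = 0, and there is no ∂_3, so H_2 ≅ 0.

As a check, the Euler characteristic is 8 − 13 + 2 = -3, which agrees with 1 − 4 + 0 = -3.

H_0 ≅ Z,  H_1 ≅ Z^4,  H_2 = 0.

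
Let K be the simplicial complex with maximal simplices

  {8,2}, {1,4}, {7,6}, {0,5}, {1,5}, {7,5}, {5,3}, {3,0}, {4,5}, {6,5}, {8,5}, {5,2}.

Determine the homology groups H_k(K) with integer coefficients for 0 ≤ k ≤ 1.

K has 9 vertices, 12 edges.
rank ∂_0 = 0, rank ∂_1 = 8 ⇒ b_0 = 9 − 0 − 8 = 1; all invariant factors of ∂_1 are 1 so no torsion. So H_0 = Z.
rank ∂_1 = 8, rank ∂_2 = 0 ⇒ b_1 = 12 − 8 − 0 = 4. So H_1 = Z^4.

H_0 = Z,  H_1 = Z^4.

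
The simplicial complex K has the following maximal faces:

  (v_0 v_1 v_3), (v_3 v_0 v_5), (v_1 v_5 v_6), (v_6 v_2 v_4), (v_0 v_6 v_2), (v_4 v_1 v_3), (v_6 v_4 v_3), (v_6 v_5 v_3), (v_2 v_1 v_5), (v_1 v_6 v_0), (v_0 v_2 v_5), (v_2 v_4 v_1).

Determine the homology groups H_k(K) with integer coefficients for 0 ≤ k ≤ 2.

We work with the vertex ordering v_0 < v_1 < v_2 < v_3 < v_4 < v_5 < v_6. The simplices of K, each written with vertices in increasing order, are:

  0-simplices (7): [v_0], [v_1], [v_2], [v_3], [v_4], [v_5], [v_6]
  1-simplices (18): (18 of them)
  2-simplices (12): (12 of them)

so the chain groups are C_0 ≅ Z^7, C_1 ≅ Z^18, C_2 ≅ Z^12.

∂_1: C_1 → C_0 is given by ∂[p,q] = [q] − [p].
This gives a 7×18 integer matrix of rank 6; reducing to Smith normal form yields diagonal entries (1,1,1,1,1,1).

∂_2: C_2 → C_1 acts by ∂[p,q,r] = [q,r] − [p,r] + [p,q]. For instance
  ∂[v_3,v_4,v_6] = [v_4,v_6] − [v_3,v_6] + [v_3,v_4],
  ∂[v_0,v_3,v_5] = [v_3,v_5] − [v_0,v_5] + [v_0,v_3].
The resulting 18×12 matrix has rank 12, and its Smith normal form has invariant factors (1,1,1,1,1,1,1,1,1,1,1,2).

Reading off H_k = ker ∂_k / im ∂_{k+1}:

  H_0: rank C_0 − rank ∂_1 = 7 − 6 = 1, and the invariant factors of ∂_1 are all 1, so H_0 ≅ Z.
  H_1: rank ker ∂_1 − rank ∂_2 = (18 − 6) − 12 = 0, and ∂_2 has invariant factor 2 > 1, so H_1 ≅ Z_2.
  H_2: rank ker ∂_2 − rank ∂_3 = (12 − 12) − 0 = 0, and there is no ∂_3, so H_2 ≅ 0.

As a check, the Euler characteristic is 7 − 18 + 12 = 1, which agrees with 1 − 0 + 0 = 1.

H_0 = Z,  H_1 = Z_2,  H_2 = 0.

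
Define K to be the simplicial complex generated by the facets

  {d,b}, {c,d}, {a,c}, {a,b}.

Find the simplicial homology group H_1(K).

H_1 = Z.

K has 4 vertices, 4 edges.
rank ∂_1 = 3, rank ∂_2 = 0 ⇒ b_1 = 4 − 3 − 0 = 1. So H_1 ≅ Z.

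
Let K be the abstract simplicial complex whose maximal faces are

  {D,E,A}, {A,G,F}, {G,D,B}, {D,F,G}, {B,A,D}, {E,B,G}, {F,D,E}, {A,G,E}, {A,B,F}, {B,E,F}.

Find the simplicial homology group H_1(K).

We work with the vertex ordering A < B < D < E < F < G. The simplices of K, each written with vertices in increasing order, are:

  0-simplices (6): A, B, D, E, F, G
  1-simplices (15): AB, AD, AE, AF, AG, BD, BE, BF, BG, DE, DF, DG, EF, EG, FG
  2-simplices (10): ABD, ABF, ADE, AEG, AFG, BDG, BEF, BEG, DEF, DFG

Hence C_0 ≅ Z^6, C_1 ≅ Z^15, C_2 ≅ Z^10.

The boundary map ∂_1: C_1 → C_0 sends each edge [p,q] (with p < q) to q − p.
This gives a 6×15 integer matrix of rank 5; reducing to Smith normal form yields diagonal entries (1,1,1,1,1).

∂_2: C_2 → C_1 acts by ∂[p,q,r] = [q,r] − [p,r] + [p,q]. For instance
  ∂AEG = EG − AG + AE,
  ∂BDG = DG − BG + BD.
As a 15×10 matrix over Z this has rank 10, with invariant factors (1,1,1,1,1,1,1,1,1,2).

From H_k ≅ ker(∂_k) / im(∂_{k+1}) we obtain:

  H_1: rank ker ∂_1 − rank ∂_2 = (15 − 5) − 10 = 0, and ∂_2 has invariant factor 2 > 1, so H_1 ≅ Z/2Z.

H_1 = Z/2Z.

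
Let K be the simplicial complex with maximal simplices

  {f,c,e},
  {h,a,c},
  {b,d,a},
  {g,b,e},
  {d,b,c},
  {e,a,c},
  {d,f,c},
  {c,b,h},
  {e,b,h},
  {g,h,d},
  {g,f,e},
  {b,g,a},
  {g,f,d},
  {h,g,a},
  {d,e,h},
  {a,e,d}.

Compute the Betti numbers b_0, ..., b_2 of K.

b_0 = 1, b_1 = 2, b_2 = 1.

Order the vertices as a < b < c < d < e < f < g < h. Listing each simplex with vertices in this order, K has dimension 2 with simplices:

  0-simplices (8): a, b, c, d, e, f, g, h
  1-simplices (24): ab, ac, ad, ae, ag, ah, bc, bd, be, bg, bh, cd, ce, cf, ch, de, df, dg, dh, ef, eg, eh, fg, gh
  2-simplices (16): abd, abg, ace, ach, ade, agh, bcd, bch, beg, beh, cdf, cef, deh, dfg, dgh, efg

Hence C_0 ≅ Z^8, C_1 ≅ Z^24, C_2 ≅ Z^16.

The boundary map ∂_1: C_1 → C_0 sends each edge [p,q] (with p < q) to q − p. For instance
  ∂eg = g − e.
The 8×24 boundary matrix has rank 7 and Smith normal form diag(1,1,1,1,1,1,1).

∂_2: C_2 → C_1 maps a triangle to the signed sum of its edges. For instance
  ∂abg = bg − ag + ab,
  ∂deh = eh − dh + de.
The resulting 24×16 matrix has rank 15, and its Smith normal form has invariant factors (1,1,1,1,1,1,1,1,1,1,1,1,1,1,1).

Computing H_k = (kernel of ∂_k) / (image of ∂_{k+1}):

  H_0: rank C_0 − rank ∂_1 = 8 − 7 = 1, and the invariant factors of ∂_1 are all 1, so H_0 ≅ Z.
  H_1: rank ker ∂_1 − rank ∂_2 = (24 − 7) − 15 = 2, and the invariant factors of ∂_2 are all 1, so H_1 ≅ Z^2.
  H_2: rank ker ∂_2 − rank ∂_3 = (16 − 15) − 0 = 1, and there is no ∂_3, so H_2 ≅ Z.

As a check, the Euler characteristic is 8 − 24 + 16 = 0, which agrees with 1 − 2 + 1 = 0.

Hence the Betti numbers are b_0 = 1, b_1 = 2, b_2 = 1.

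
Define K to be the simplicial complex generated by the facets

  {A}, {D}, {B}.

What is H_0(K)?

Order the vertices as A < B < D. Listing each simplex with vertices in this order, K has dimension 0 with simplices:

  0-simplices (3): A, B, D

giving chain groups C_0 ≅ Z^3.

Reading off H_k = ker ∂_k / im ∂_{k+1}:

  H_0: rank C_0 − rank ∂_1 = 3 − 0 = 3, and there is no ∂_1, so H_0 = Z^3.

H_0 = Z^3.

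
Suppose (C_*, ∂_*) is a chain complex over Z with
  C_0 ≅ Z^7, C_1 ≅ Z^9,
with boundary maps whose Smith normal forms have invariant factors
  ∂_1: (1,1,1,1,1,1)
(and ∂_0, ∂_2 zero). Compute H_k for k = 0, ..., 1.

H_0 = Z,  H_1 = Z^3.

H_0: b_0 = 7 − 0 − 6 = 1; torsion from ∂_1 factors > 1: none. So H_0 = Z.
H_1: b_1 = 9 − 6 − 0 = 3; torsion from ∂_2 factors > 1: none. So H_1 = Z^3.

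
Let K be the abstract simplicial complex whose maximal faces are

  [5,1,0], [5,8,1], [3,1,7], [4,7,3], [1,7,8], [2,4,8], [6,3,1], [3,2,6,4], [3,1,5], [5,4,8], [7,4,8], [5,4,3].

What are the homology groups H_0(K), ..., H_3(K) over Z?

We work with the vertex ordering 0 < 1 < 2 < 3 < 4 < 5 < 6 < 7 < 8. The simplices of K, each written with vertices in increasing order, are:

  0-simplices (9): [0], [1], [2], [3], [4], [5], [6], [7], [8]
  1-simplices (21): [0,1], [0,5], [1,3], [1,5], [1,6], [1,7], [1,8], [2,3], [2,4], [2,6], [2,8], [3,4], [3,5], [3,6], [3,7], [4,5], [4,6], [4,7], [4,8], [5,8], [7,8]
  2-simplices (15): [0,1,5], [1,3,5], [1,3,6], [1,3,7], [1,5,8], [1,7,8], [2,3,4], [2,3,6], [2,4,6], [2,4,8], [3,4,5], [3,4,6], [3,4,7], [4,5,8], [4,7,8]
  3-simplices (1): [2,3,4,6]

giving chain groups C_0 ≅ Z^9, C_1 ≅ Z^21, C_2 ≅ Z^15, C_3 ≅ Z^1.

The boundary map ∂_1: C_1 → C_0 sends each edge [p,q] (with p < q) to q − p.
This gives a 9×21 integer matrix of rank 8; reducing to Smith normal form yields diagonal entries (1,1,1,1,1,1,1,1).

Boundary ∂_2: C_2 → C_1 sends each 2-simplex [p,q,r] to [q,r] − [p,r] + [p,q]. For instance
  ∂[4,7,8] = [7,8] − [4,8] + [4,7],
  ∂[2,3,6] = [3,6] − [2,6] + [2,3].
The resulting 21×15 matrix has rank 13, and its Smith normal form has invariant factors (1,1,1,1,1,1,1,1,1,1,1,1,1).

Boundary ∂_3: C_3 → C_2 sends each 3-simplex σ to the alternating sum Σ_i (−1)^i (σ with its i-th vertex removed). For instance
  ∂[2,3,4,6] = [3,4,6] − [2,4,6] + [2,3,6] − [2,3,4].
This gives a 15×1 integer matrix of rank 1; reducing to Smith normal form yields diagonal entries (1).

From H_k ≅ ker(∂_k) / im(∂_{k+1}) we obtain:

  H_0: rank C_0 − rank ∂_1 = 9 − 8 = 1, and the invariant factors of ∂_1 are all 1, so H_0 = Z.
  H_1: rank ker ∂_1 − rank ∂_2 = (21 − 8) − 13 = 0, and the invariant factors of ∂_2 are all 1, so H_1 = 0.
  H_2: rank ker ∂_2 − rank ∂_3 = (15 − 13) − 1 = 1, and the invariant factors of ∂_3 are all 1, so H_2 = Z.
  H_3: rank ker ∂_3 − rank ∂_4 = (1 − 1) − 0 = 0, and there is no ∂_4, so H_3 = 0.

H_0 ≅ Z,  H_1 = 0,  H_2 ≅ Z,  H_3 = 0.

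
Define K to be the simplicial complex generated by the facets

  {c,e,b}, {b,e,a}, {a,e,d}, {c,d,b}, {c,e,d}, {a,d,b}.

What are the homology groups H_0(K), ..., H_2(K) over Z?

Fix the vertex order a < b < c < d < e and write every simplex with vertices in increasing order. Then dim K = 2 and the simplices of K are:

  0-simplices (5): a, b, c, d, e
  1-simplices (9): ab, ad, ae, bc, bd, be, cd, ce, de
  2-simplices (6): abd, abe, ade, bcd, bce, cde

Hence C_0 ≅ Z^5, C_1 ≅ Z^9, C_2 ≅ Z^6.

∂_1: C_1 → C_0 maps an edge to its endpoints' difference, ∂[p,q] = q − p.
As a 5×9 matrix over Z this has rank 4, with invariant factors (1,1,1,1).

The boundary map ∂_2: C_2 → C_1 maps a triangle to the signed sum of its edges. For instance
  ∂cde = de − ce + cd,
  ∂abe = be − ae + ab.
The resulting 9×6 matrix has rank 5, and its Smith normal form has invariant factors (1,1,1,1,1).

From H_k ≅ ker(∂_k) / im(∂_{k+1}) we obtain:

  H_0: rank C_0 − rank ∂_1 = 5 − 4 = 1, and the invariant factors of ∂_1 are all 1, so H_0 = Z.
  H_1: rank ker ∂_1 − rank ∂_2 = (9 − 4) − 5 = 0, and the invariant factors of ∂_2 are all 1, so H_1 = 0.
  H_2: rank ker ∂_2 − rank ∂_3 = (6 − 5) − 0 = 1, and there is no ∂_3, so H_2 = Z.

As a check, the Euler characteristic is 5 − 9 + 6 = 2, which agrees with 1 − 0 + 1 = 2.

H_0 = Z,  H_1 = 0,  H_2 = Z.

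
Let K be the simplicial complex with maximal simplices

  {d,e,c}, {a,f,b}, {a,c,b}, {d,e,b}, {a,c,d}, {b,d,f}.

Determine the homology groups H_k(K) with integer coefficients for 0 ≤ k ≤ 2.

K has 6 vertices, 12 edges, 6 triangles.
rank ∂_0 = 0, rank ∂_1 = 5 ⇒ b_0 = 6 − 0 − 5 = 1; all invariant factors of ∂_1 are 1 so no torsion. So H_0 ≅ Z.
rank ∂_1 = 5, rank ∂_2 = 6 ⇒ b_1 = 12 − 5 − 6 = 1; all invariant factors of ∂_2 are 1 so no torsion. So H_1 ≅ Z.
rank ∂_2 = 6, rank ∂_3 = 0 ⇒ b_2 = 6 − 6 − 0 = 0. So H_2 ≅ 0.

H_0 = Z,  H_1 = Z,  H_2 = 0.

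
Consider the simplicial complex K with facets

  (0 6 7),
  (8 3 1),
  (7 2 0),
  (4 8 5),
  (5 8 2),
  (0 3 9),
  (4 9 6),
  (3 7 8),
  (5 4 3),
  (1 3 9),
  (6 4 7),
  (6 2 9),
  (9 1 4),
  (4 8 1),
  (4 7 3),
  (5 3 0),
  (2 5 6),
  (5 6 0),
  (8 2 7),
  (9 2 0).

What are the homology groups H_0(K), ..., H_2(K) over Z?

Take the total order 0 < 1 < 2 < 3 < 4 < 5 < 6 < 7 < 8 < 9 on the vertex set. Then K (dimension 2) consists of the simplices:

  0-simplices (10): [0], [1], [2], [3], [4], [5], [6], [7], [8], [9]
  1-simplices (30): (30 of them)
  2-simplices (20): (20 of them)

giving chain groups C_0 ≅ Z^10, C_1 ≅ Z^30, C_2 ≅ Z^20.

Boundary ∂_1: C_1 → C_0 is given by ∂[p,q] = [q] − [p].
The 10×30 boundary matrix has rank 9 and Smith normal form diag(1,1,1,1,1,1,1,1,1).

Boundary ∂_2: C_2 → C_1 sends each 2-simplex [p,q,r] to [q,r] − [p,r] + [p,q]. For instance
  ∂[0,3,5] = [3,5] − [0,5] + [0,3],
  ∂[1,4,9] = [4,9] − [1,9] + [1,4].
This gives a 30×20 integer matrix of rank 20; reducing to Smith normal form yields diagonal entries (1,1,1,1,1,1,1,1,1,1,1,1,1,1,1,1,1,1,1,2).

Computing H_k = (kernel of ∂_k) / (image of ∂_{k+1}):

  H_0: rank C_0 − rank ∂_1 = 10 − 9 = 1, and the invariant factors of ∂_1 are all 1, so H_0 = Z.
  H_1: rank ker ∂_1 − rank ∂_2 = (30 − 9) − 20 = 1, and ∂_2 has invariant factor 2 > 1, so H_1 = Z ⊕ Z_2.
  H_2: rank ker ∂_2 − rank ∂_3 = (20 − 20) − 0 = 0, and there is no ∂_3, so H_2 = 0.

H_0 ≅ Z,  H_1 ≅ Z ⊕ Z_2,  H_2 = 0.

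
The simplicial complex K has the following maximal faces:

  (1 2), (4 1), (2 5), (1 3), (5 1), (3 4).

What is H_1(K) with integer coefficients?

Fix the vertex order 1 < 2 < 3 < 4 < 5 and write every simplex with vertices in increasing order. Then dim K = 1 and the simplices of K are:

  0-simplices (5): [1], [2], [3], [4], [5]
  1-simplices (6): [1,2], [1,3], [1,4], [1,5], [2,5], [3,4]

Hence C_0 ≅ Z^5, C_1 ≅ Z^6.

Boundary ∂_1: C_1 → C_0 is given by ∂[p,q] = [q] − [p]. For instance
  ∂[1,3] = [3] − [1].
The 5×6 boundary matrix has rank 4 and Smith normal form diag(1,1,1,1).

Computing H_k = (kernel of ∂_k) / (image of ∂_{k+1}):

  H_1: rank ker ∂_1 − rank ∂_2 = (6 − 4) − 0 = 2, and there is no ∂_2, so H_1 ≅ Z^2.

H_1 = Z^2.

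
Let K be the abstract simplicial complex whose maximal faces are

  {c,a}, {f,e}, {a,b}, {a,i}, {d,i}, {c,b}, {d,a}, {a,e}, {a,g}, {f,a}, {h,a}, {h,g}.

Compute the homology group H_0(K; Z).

H_0 = Z.

Take the total order a < b < c < d < e < f < g < h < i on the vertex set. Then K (dimension 1) consists of the simplices:

  0-simplices (9): a, b, c, d, e, f, g, h, i
  1-simplices (12): ab, ac, ad, ae, af, ag, ah, ai, bc, di, ef, gh

so the chain groups are C_0 ≅ Z^9, C_1 ≅ Z^12.

The boundary map ∂_1: C_1 → C_0 sends each edge [p,q] (with p < q) to q − p.
This gives a 9×12 integer matrix of rank 8; reducing to Smith normal form yields diagonal entries (1,1,1,1,1,1,1,1).

Now H_k = ker ∂_k / im ∂_{k+1}, so:

  H_0: rank C_0 − rank ∂_1 = 9 − 8 = 1, and the invariant factors of ∂_1 are all 1, so H_0 = Z.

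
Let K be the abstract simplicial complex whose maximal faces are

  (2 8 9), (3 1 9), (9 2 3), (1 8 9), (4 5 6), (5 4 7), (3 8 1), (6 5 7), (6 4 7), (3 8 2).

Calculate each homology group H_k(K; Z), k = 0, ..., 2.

H_0 ≅ Z^2,  H_1 = 0,  H_2 ≅ Z^2.

Fix the vertex order 1 < 2 < 3 < 4 < 5 < 6 < 7 < 8 < 9 and write every simplex with vertices in increasing order. Then dim K = 2 and the simplices of K are:

  0-simplices (9): [1], [2], [3], [4], [5], [6], [7], [8], [9]
  1-simplices (15): [1,3], [1,8], [1,9], [2,3], [2,8], [2,9], [3,8], [3,9], [4,5], [4,6], [4,7], [5,6], [5,7], [6,7], [8,9]
  2-simplices (10): [1,3,8], [1,3,9], [1,8,9], [2,3,8], [2,3,9], [2,8,9], [4,5,6], [4,5,7], [4,6,7], [5,6,7]

giving chain groups C_0 ≅ Z^9, C_1 ≅ Z^15, C_2 ≅ Z^10.

The boundary map ∂_1: C_1 → C_0 is given by ∂[p,q] = [q] − [p]. For instance
  ∂[5,7] = [7] − [5].
This gives a 9×15 integer matrix of rank 7; reducing to Smith normal form yields diagonal entries (1,1,1,1,1,1,1).

The boundary map ∂_2: C_2 → C_1 sends each 2-simplex [p,q,r] to [q,r] − [p,r] + [p,q]. For instance
  ∂[2,8,9] = [8,9] − [2,9] + [2,8],
  ∂[2,3,9] = [3,9] − [2,9] + [2,3].
As a 15×10 matrix over Z this has rank 8, with invariant factors (1,1,1,1,1,1,1,1).

Computing H_k = (kernel of ∂_k) / (image of ∂_{k+1}):

  H_0: rank C_0 − rank ∂_1 = 9 − 7 = 2, and the invariant factors of ∂_1 are all 1, so H_0 = Z^2.
  H_1: rank ker ∂_1 − rank ∂_2 = (15 − 7) − 8 = 0, and the invariant factors of ∂_2 are all 1, so H_1 = 0.
  H_2: rank ker ∂_2 − rank ∂_3 = (10 − 8) − 0 = 2, and there is no ∂_3, so H_2 = Z^2.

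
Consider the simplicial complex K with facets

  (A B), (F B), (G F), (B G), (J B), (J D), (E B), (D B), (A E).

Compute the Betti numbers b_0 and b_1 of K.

b_0 = 1, b_1 = 3.

Fix the vertex order A < B < D < E < F < G < J and write every simplex with vertices in increasing order. Then dim K = 1 and the simplices of K are:

  0-simplices (7): A, B, D, E, F, G, J
  1-simplices (9): AB, AE, BD, BE, BF, BG, BJ, DJ, FG

giving chain groups C_0 ≅ Z^7, C_1 ≅ Z^9.

The boundary map ∂_1: C_1 → C_0 sends each edge [p,q] (with p < q) to q − p. For instance
  ∂BE = E − B.
The 7×9 boundary matrix has rank 6 and Smith normal form diag(1,1,1,1,1,1).

Computing H_k = (kernel of ∂_k) / (image of ∂_{k+1}):

  H_0: rank C_0 − rank ∂_1 = 7 − 6 = 1, and the invariant factors of ∂_1 are all 1, so H_0 ≅ Z.
  H_1: rank ker ∂_1 − rank ∂_2 = (9 − 6) − 0 = 3, and there is no ∂_2, so H_1 ≅ Z^3.

As a check, the Euler characteristic is 7 − 9 = -2, which agrees with 1 − 3 = -2.

Hence the Betti numbers are b_0 = 1, b_1 = 3.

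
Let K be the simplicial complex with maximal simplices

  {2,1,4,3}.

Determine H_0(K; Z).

Fix the vertex order 1 < 2 < 3 < 4 and write every simplex with vertices in increasing order. Then dim K = 3 and the simplices of K are:

  0-simplices (4): [1], [2], [3], [4]
  1-simplices (6): [1,2], [1,3], [1,4], [2,3], [2,4], [3,4]
  2-simplices (4): [1,2,3], [1,2,4], [1,3,4], [2,3,4]
  3-simplices (1): [1,2,3,4]

Hence C_0 ≅ Z^4, C_1 ≅ Z^6, C_2 ≅ Z^4, C_3 ≅ Z^1.

The boundary map ∂_1: C_1 → C_0 maps an edge to its endpoints' difference, ∂[p,q] = q − p. For instance
  ∂[1,4] = [4] − [1].
As a 4×6 matrix over Z this has rank 3, with invariant factors (1,1,1).

∂_2: C_2 → C_1 acts by ∂[p,q,r] = [q,r] − [p,r] + [p,q]. For instance
  ∂[1,3,4] = [3,4] − [1,4] + [1,3],
  ∂[1,2,3] = [2,3] − [1,3] + [1,2].
The 6×4 boundary matrix has rank 3 and Smith normal form diag(1,1,1).

The boundary map ∂_3: C_3 → C_2 sends each 3-simplex σ to the alternating sum Σ_i (−1)^i (σ with its i-th vertex removed). For instance
  ∂[1,2,3,4] = [2,3,4] − [1,3,4] + [1,2,4] − [1,2,3].
This gives a 4×1 integer matrix of rank 1; reducing to Smith normal form yields diagonal entries (1).

From H_k ≅ ker(∂_k) / im(∂_{k+1}) we obtain:

  H_0: rank C_0 − rank ∂_1 = 4 − 3 = 1, and the invariant factors of ∂_1 are all 1, so H_0 = Z.

H_0 ≅ Z.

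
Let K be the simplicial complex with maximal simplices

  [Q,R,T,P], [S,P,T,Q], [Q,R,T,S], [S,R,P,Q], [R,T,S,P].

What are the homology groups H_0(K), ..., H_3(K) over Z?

H_0 = Z,  H_1 = 0,  H_2 = 0,  H_3 = Z.

K has 5 vertices, 10 edges, 10 triangles, 5 3-simplices.
rank ∂_0 = 0, rank ∂_1 = 4 ⇒ b_0 = 5 − 0 − 4 = 1; all invariant factors of ∂_1 are 1 so no torsion. So H_0 = Z.
rank ∂_1 = 4, rank ∂_2 = 6 ⇒ b_1 = 10 − 4 − 6 = 0; all invariant factors of ∂_2 are 1 so no torsion. So H_1 = 0.
rank ∂_2 = 6, rank ∂_3 = 4 ⇒ b_2 = 10 − 6 − 4 = 0; all invariant factors of ∂_3 are 1 so no torsion. So H_2 = 0.
rank ∂_3 = 4, rank ∂_4 = 0 ⇒ b_3 = 5 − 4 − 0 = 1. So H_3 = Z.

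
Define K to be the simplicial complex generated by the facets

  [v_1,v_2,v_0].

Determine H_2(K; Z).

H_2 ≅ 0.

K has 3 vertices, 3 edges, 1 triangle.
rank ∂_2 = 1, rank ∂_3 = 0 ⇒ b_2 = 1 − 1 − 0 = 0. So H_2 ≅ 0.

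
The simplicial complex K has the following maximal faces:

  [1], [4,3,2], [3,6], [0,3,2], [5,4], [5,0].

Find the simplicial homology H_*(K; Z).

Order the vertices as 0 < 1 < 2 < 3 < 4 < 5 < 6. Listing each simplex with vertices in this order, K has dimension 2 with simplices:

  0-simplices (7): [0], [1], [2], [3], [4], [5], [6]
  1-simplices (8): [0,2], [0,3], [0,5], [2,3], [2,4], [3,4], [3,6], [4,5]
  2-simplices (2): [0,2,3], [2,3,4]

Hence C_0 ≅ Z^7, C_1 ≅ Z^8, C_2 ≅ Z^2.

∂_1: C_1 → C_0 is given by ∂[p,q] = [q] − [p]. For instance
  ∂[0,5] = [5] − [0].
The resulting 7×8 matrix has rank 5, and its Smith normal form has invariant factors (1,1,1,1,1).

Boundary ∂_2: C_2 → C_1 sends each 2-simplex [p,q,r] to [q,r] − [p,r] + [p,q]. For instance
  ∂[0,2,3] = [2,3] − [0,3] + [0,2],
  ∂[2,3,4] = [3,4] − [2,4] + [2,3].
This gives a 8×2 integer matrix of rank 2; reducing to Smith normal form yields diagonal entries (1,1).

Computing H_k = (kernel of ∂_k) / (image of ∂_{k+1}):

  H_0: rank C_0 − rank ∂_1 = 7 − 5 = 2, and the invariant factors of ∂_1 are all 1, so H_0 = Z^2.
  H_1: rank ker ∂_1 − rank ∂_2 = (8 − 5) − 2 = 1, and the invariant factors of ∂_2 are all 1, so H_1 = Z.
  H_2: rank ker ∂_2 − rank ∂_3 = (2 − 2) − 0 = 0, and there is no ∂_3, so H_2 = 0.

As a check, the Euler characteristic is 7 − 8 + 2 = 1, which agrees with 2 − 1 + 0 = 1.

H_0 ≅ Z^2,  H_1 ≅ Z,  H_2 = 0.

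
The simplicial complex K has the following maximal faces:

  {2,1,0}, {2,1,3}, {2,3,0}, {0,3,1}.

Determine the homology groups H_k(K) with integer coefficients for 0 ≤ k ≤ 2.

Order the vertices as 0 < 1 < 2 < 3. Listing each simplex with vertices in this order, K has dimension 2 with simplices:

  0-simplices (4): [0], [1], [2], [3]
  1-simplices (6): [0,1], [0,2], [0,3], [1,2], [1,3], [2,3]
  2-simplices (4): [0,1,2], [0,1,3], [0,2,3], [1,2,3]

giving chain groups C_0 ≅ Z^4, C_1 ≅ Z^6, C_2 ≅ Z^4.

∂_1: C_1 → C_0 is given by ∂[p,q] = [q] − [p]. For instance
  ∂[1,2] = [2] − [1].
The resulting 4×6 matrix has rank 3, and its Smith normal form has invariant factors (1,1,1).

∂_2: C_2 → C_1 acts by ∂[p,q,r] = [q,r] − [p,r] + [p,q]. For instance
  ∂[1,2,3] = [2,3] − [1,3] + [1,2],
  ∂[0,1,3] = [1,3] − [0,3] + [0,1].
The 6×4 boundary matrix has rank 3 and Smith normal form diag(1,1,1).

Computing H_k = (kernel of ∂_k) / (image of ∂_{k+1}):

  H_0: rank C_0 − rank ∂_1 = 4 − 3 = 1, and the invariant factors of ∂_1 are all 1, so H_0 = Z.
  H_1: rank ker ∂_1 − rank ∂_2 = (6 − 3) − 3 = 0, and the invariant factors of ∂_2 are all 1, so H_1 = 0.
  H_2: rank ker ∂_2 − rank ∂_3 = (4 − 3) − 0 = 1, and there is no ∂_3, so H_2 = Z.

H_0 ≅ Z,  H_1 = 0,  H_2 ≅ Z.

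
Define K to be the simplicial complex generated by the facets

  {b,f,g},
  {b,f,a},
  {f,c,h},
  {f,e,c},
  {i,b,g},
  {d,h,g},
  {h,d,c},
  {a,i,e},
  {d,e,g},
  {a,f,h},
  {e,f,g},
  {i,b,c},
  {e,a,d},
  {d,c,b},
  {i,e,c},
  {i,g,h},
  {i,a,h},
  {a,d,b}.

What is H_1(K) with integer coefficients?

Fix the vertex order a < b < c < d < e < f < g < h < i and write every simplex with vertices in increasing order. Then dim K = 2 and the simplices of K are:

  0-simplices (9): a, b, c, d, e, f, g, h, i
  1-simplices (27): ab, ad, ae, af, ah, ai, bc, bd, bf, bg, bi, cd, ce, cf, ch, ci, de, dg, dh, ef, eg, ei, fg, fh, gh, gi, hi
  2-simplices (18): abd, abf, ade, aei, afh, ahi, bcd, bci, bfg, bgi, cdh, cef, cei, cfh, deg, dgh, efg, ghi

so the chain groups are C_0 ≅ Z^9, C_1 ≅ Z^27, C_2 ≅ Z^18.

Boundary ∂_1: C_1 → C_0 sends each edge [p,q] (with p < q) to q − p. For instance
  ∂ef = f − e.
The resulting 9×27 matrix has rank 8, and its Smith normal form has invariant factors (1,1,1,1,1,1,1,1).

∂_2: C_2 → C_1 acts by ∂[p,q,r] = [q,r] − [p,r] + [p,q]. For instance
  ∂ghi = hi − gi + gh,
  ∂abf = bf − af + ab.
As a 27×18 matrix over Z this has rank 17, with invariant factors (1,1,1,1,1,1,1,1,1,1,1,1,1,1,1,1,1).

Computing H_k = (kernel of ∂_k) / (image of ∂_{k+1}):

  H_1: rank ker ∂_1 − rank ∂_2 = (27 − 8) − 17 = 2, and the invariant factors of ∂_2 are all 1, so H_1 ≅ Z^2.

H_1 = Z^2.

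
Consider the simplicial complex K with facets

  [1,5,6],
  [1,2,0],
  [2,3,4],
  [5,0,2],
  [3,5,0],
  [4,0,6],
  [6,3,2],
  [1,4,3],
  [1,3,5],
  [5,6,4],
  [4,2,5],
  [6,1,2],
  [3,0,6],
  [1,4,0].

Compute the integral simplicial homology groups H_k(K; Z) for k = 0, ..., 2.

Fix the vertex order 0 < 1 < 2 < 3 < 4 < 5 < 6 and write every simplex with vertices in increasing order. Then dim K = 2 and the simplices of K are:

  0-simplices (7): [0], [1], [2], [3], [4], [5], [6]
  1-simplices (21): [0,1], [0,2], [0,3], [0,4], [0,5], [0,6], [1,2], [1,3], [1,4], [1,5], [1,6], [2,3], [2,4], [2,5], [2,6], [3,4], [3,5], [3,6], [4,5], [4,6], [5,6]
  2-simplices (14): [0,1,2], [0,1,4], [0,2,5], [0,3,5], [0,3,6], [0,4,6], [1,2,6], [1,3,4], [1,3,5], [1,5,6], [2,3,4], [2,3,6], [2,4,5], [4,5,6]

Hence C_0 ≅ Z^7, C_1 ≅ Z^21, C_2 ≅ Z^14.

∂_1: C_1 → C_0 is given by ∂[p,q] = [q] − [p].
As a 7×21 matrix over Z this has rank 6, with invariant factors (1,1,1,1,1,1).

The boundary map ∂_2: C_2 → C_1 acts by ∂[p,q,r] = [q,r] − [p,r] + [p,q]. For instance
  ∂[1,3,5] = [3,5] − [1,5] + [1,3],
  ∂[1,3,4] = [3,4] − [1,4] + [1,3].
The 21×14 boundary matrix has rank 13 and Smith normal form diag(1,1,1,1,1,1,1,1,1,1,1,1,1).

Computing H_k = (kernel of ∂_k) / (image of ∂_{k+1}):

  H_0: rank C_0 − rank ∂_1 = 7 − 6 = 1, and the invariant factors of ∂_1 are all 1, so H_0 = Z.
  H_1: rank ker ∂_1 − rank ∂_2 = (21 − 6) − 13 = 2, and the invariant factors of ∂_2 are all 1, so H_1 = Z^2.
  H_2: rank ker ∂_2 − rank ∂_3 = (14 − 13) − 0 = 1, and there is no ∂_3, so H_2 = Z.

(K is a triangulation of the torus T^2.)

H_0 ≅ Z,  H_1 ≅ Z^2,  H_2 ≅ Z.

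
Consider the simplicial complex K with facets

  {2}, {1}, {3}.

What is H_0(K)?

H_0 = Z^3.

Order the vertices as 1 < 2 < 3. Listing each simplex with vertices in this order, K has dimension 0 with simplices:

  0-simplices (3): [1], [2], [3]

Hence C_0 ≅ Z^3.

Reading off H_k = ker ∂_k / im ∂_{k+1}:

  H_0: rank C_0 − rank ∂_1 = 3 − 0 = 3, and there is no ∂_1, so H_0 ≅ Z^3.

(K is a triangulation of a set of 3 points.)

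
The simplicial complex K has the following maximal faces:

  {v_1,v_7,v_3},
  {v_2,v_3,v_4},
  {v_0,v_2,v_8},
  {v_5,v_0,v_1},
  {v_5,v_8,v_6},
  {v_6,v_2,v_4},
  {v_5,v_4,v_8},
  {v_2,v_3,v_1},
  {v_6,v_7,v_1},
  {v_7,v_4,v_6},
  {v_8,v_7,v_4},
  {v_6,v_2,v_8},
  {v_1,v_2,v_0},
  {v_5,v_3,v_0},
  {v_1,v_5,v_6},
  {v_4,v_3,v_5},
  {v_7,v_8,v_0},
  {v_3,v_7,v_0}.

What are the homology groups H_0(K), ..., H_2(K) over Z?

H_0 ≅ Z,  H_1 ≅ Z ⊕ Z/2Z,  H_2 = 0.

Order the vertices as v_0 < v_1 < v_2 < v_3 < v_4 < v_5 < v_6 < v_7 < v_8. Listing each simplex with vertices in this order, K has dimension 2 with simplices:

  0-simplices (9): [v_0], [v_1], [v_2], [v_3], [v_4], [v_5], [v_6], [v_7], [v_8]
  1-simplices (27): (27 of them)
  2-simplices (18): (18 of them)

Hence C_0 ≅ Z^9, C_1 ≅ Z^27, C_2 ≅ Z^18.

The boundary map ∂_1: C_1 → C_0 is given by ∂[p,q] = [q] − [p].
The resulting 9×27 matrix has rank 8, and its Smith normal form has invariant factors (1,1,1,1,1,1,1,1).

Boundary ∂_2: C_2 → C_1 maps a triangle to the signed sum of its edges. For instance
  ∂[v_0,v_2,v_8] = [v_2,v_8] − [v_0,v_8] + [v_0,v_2],
  ∂[v_1,v_6,v_7] = [v_6,v_7] − [v_1,v_7] + [v_1,v_6].
This gives a 27×18 integer matrix of rank 18; reducing to Smith normal form yields diagonal entries (1,1,1,1,1,1,1,1,1,1,1,1,1,1,1,1,1,2).

Now H_k = ker ∂_k / im ∂_{k+1}, so:

  H_0: rank C_0 − rank ∂_1 = 9 − 8 = 1, and the invariant factors of ∂_1 are all 1, so H_0 ≅ Z.
  H_1: rank ker ∂_1 − rank ∂_2 = (27 − 8) − 18 = 1, and ∂_2 has invariant factor 2 > 1, so H_1 ≅ Z ⊕ Z/2Z.
  H_2: rank ker ∂_2 − rank ∂_3 = (18 − 18) − 0 = 0, and there is no ∂_3, so H_2 ≅ 0.

(K is a triangulation of the Klein bottle.)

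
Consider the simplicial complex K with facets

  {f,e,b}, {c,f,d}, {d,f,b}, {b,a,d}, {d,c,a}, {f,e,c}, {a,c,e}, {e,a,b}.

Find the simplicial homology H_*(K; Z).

K has 6 vertices, 12 edges, 8 triangles.
rank ∂_0 = 0, rank ∂_1 = 5 ⇒ b_0 = 6 − 0 − 5 = 1; all invariant factors of ∂_1 are 1 so no torsion. So H_0 ≅ Z.
rank ∂_1 = 5, rank ∂_2 = 7 ⇒ b_1 = 12 − 5 − 7 = 0; all invariant factors of ∂_2 are 1 so no torsion. So H_1 ≅ 0.
rank ∂_2 = 7, rank ∂_3 = 0 ⇒ b_2 = 8 − 7 − 0 = 1. So H_2 ≅ Z.

H_0 ≅ Z,  H_1 = 0,  H_2 ≅ Z.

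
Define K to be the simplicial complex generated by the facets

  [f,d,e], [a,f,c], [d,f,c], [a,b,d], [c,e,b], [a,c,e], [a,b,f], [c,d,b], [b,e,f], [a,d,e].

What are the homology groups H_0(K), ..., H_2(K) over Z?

Order the vertices as a < b < c < d < e < f. Listing each simplex with vertices in this order, K has dimension 2 with simplices:

  0-simplices (6): a, b, c, d, e, f
  1-simplices (15): ab, ac, ad, ae, af, bc, bd, be, bf, cd, ce, cf, de, df, ef
  2-simplices (10): abd, abf, ace, acf, ade, bcd, bce, bef, cdf, def

so the chain groups are C_0 ≅ Z^6, C_1 ≅ Z^15, C_2 ≅ Z^10.

∂_1: C_1 → C_0 is given by ∂[p,q] = [q] − [p].
This gives a 6×15 integer matrix of rank 5; reducing to Smith normal form yields diagonal entries (1,1,1,1,1).

∂_2: C_2 → C_1 sends each 2-simplex [p,q,r] to [q,r] − [p,r] + [p,q]. For instance
  ∂abf = bf − af + ab,
  ∂cdf = df − cf + cd.
The resulting 15×10 matrix has rank 10, and its Smith normal form has invariant factors (1,1,1,1,1,1,1,1,1,2).

From H_k ≅ ker(∂_k) / im(∂_{k+1}) we obtain:

  H_0: rank C_0 − rank ∂_1 = 6 − 5 = 1, and the invariant factors of ∂_1 are all 1, so H_0 = Z.
  H_1: rank ker ∂_1 − rank ∂_2 = (15 − 5) − 10 = 0, and ∂_2 has invariant factor 2 > 1, so H_1 = Z/2Z.
  H_2: rank ker ∂_2 − rank ∂_3 = (10 − 10) − 0 = 0, and there is no ∂_3, so H_2 = 0.

H_0 = Z,  H_1 = Z/2Z,  H_2 = 0.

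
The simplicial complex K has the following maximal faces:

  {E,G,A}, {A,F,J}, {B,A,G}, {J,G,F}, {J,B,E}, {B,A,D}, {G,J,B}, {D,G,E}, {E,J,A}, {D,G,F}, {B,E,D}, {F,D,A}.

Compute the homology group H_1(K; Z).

H_1 ≅ Z/2Z.

Take the total order A < B < D < E < F < G < J on the vertex set. Then K (dimension 2) consists of the simplices:

  0-simplices (7): A, B, D, E, F, G, J
  1-simplices (18): AB, AD, AE, AF, AG, AJ, BD, BE, BG, BJ, DE, DF, DG, EG, EJ, FG, FJ, GJ
  2-simplices (12): ABD, ABG, ADF, AEG, AEJ, AFJ, BDE, BEJ, BGJ, DEG, DFG, FGJ

giving chain groups C_0 ≅ Z^7, C_1 ≅ Z^18, C_2 ≅ Z^12.

The boundary map ∂_1: C_1 → C_0 is given by ∂[p,q] = [q] − [p]. For instance
  ∂BJ = J − B.
The 7×18 boundary matrix has rank 6 and Smith normal form diag(1,1,1,1,1,1).

The boundary map ∂_2: C_2 → C_1 maps a triangle to the signed sum of its edges. For instance
  ∂ABD = BD − AD + AB,
  ∂AEG = EG − AG + AE.
As a 18×12 matrix over Z this has rank 12, with invariant factors (1,1,1,1,1,1,1,1,1,1,1,2).

From H_k ≅ ker(∂_k) / im(∂_{k+1}) we obtain:

  H_1: rank ker ∂_1 − rank ∂_2 = (18 − 6) − 12 = 0, and ∂_2 has invariant factor 2 > 1, so H_1 ≅ Z/2Z.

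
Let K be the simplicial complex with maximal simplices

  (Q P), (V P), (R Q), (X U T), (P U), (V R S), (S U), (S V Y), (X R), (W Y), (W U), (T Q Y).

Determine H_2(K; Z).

H_2 ≅ 0.

Fix the vertex order P < Q < R < S < T < U < V < W < X < Y and write every simplex with vertices in increasing order. Then dim K = 2 and the simplices of K are:

  0-simplices (10): P, Q, R, S, T, U, V, W, X, Y
  1-simplices (19): PQ, PU, PV, QR, QT, QY, RS, RV, RX, SU, SV, SY, TU, TX, TY, UW, UX, VY, WY
  2-simplices (4): QTY, RSV, SVY, TUX

so the chain groups are C_0 ≅ Z^10, C_1 ≅ Z^19, C_2 ≅ Z^4.

∂_1: C_1 → C_0 is given by ∂[p,q] = [q] − [p].
This gives a 10×19 integer matrix of rank 9; reducing to Smith normal form yields diagonal entries (1,1,1,1,1,1,1,1,1).

The boundary map ∂_2: C_2 → C_1 maps a triangle to the signed sum of its edges. For instance
  ∂QTY = TY − QY + QT,
  ∂RSV = SV − RV + RS.
As a 19×4 matrix over Z this has rank 4, with invariant factors (1,1,1,1).

From H_k ≅ ker(∂_k) / im(∂_{k+1}) we obtain:

  H_2: rank ker ∂_2 − rank ∂_3 = (4 − 4) − 0 = 0, and there is no ∂_3, so H_2 ≅ 0.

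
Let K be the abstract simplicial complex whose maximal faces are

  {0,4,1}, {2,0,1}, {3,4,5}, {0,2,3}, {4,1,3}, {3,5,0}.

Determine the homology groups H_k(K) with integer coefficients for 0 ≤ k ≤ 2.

Order the vertices as 0 < 1 < 2 < 3 < 4 < 5. Listing each simplex with vertices in this order, K has dimension 2 with simplices:

  0-simplices (6): [0], [1], [2], [3], [4], [5]
  1-simplices (12): [0,1], [0,2], [0,3], [0,4], [0,5], [1,2], [1,3], [1,4], [2,3], [3,4], [3,5], [4,5]
  2-simplices (6): [0,1,2], [0,1,4], [0,2,3], [0,3,5], [1,3,4], [3,4,5]

giving chain groups C_0 ≅ Z^6, C_1 ≅ Z^12, C_2 ≅ Z^6.

∂_1: C_1 → C_0 is given by ∂[p,q] = [q] − [p]. For instance
  ∂[1,3] = [3] − [1].
The 6×12 boundary matrix has rank 5 and Smith normal form diag(1,1,1,1,1).

The boundary map ∂_2: C_2 → C_1 acts by ∂[p,q,r] = [q,r] − [p,r] + [p,q]. For instance
  ∂[1,3,4] = [3,4] − [1,4] + [1,3],
  ∂[0,2,3] = [2,3] − [0,3] + [0,2].
As a 12×6 matrix over Z this has rank 6, with invariant factors (1,1,1,1,1,1).

Now H_k = ker ∂_k / im ∂_{k+1}, so:

  H_0: rank C_0 − rank ∂_1 = 6 − 5 = 1, and the invariant factors of ∂_1 are all 1, so H_0 ≅ Z.
  H_1: rank ker ∂_1 − rank ∂_2 = (12 − 5) − 6 = 1, and the invariant factors of ∂_2 are all 1, so H_1 ≅ Z.
  H_2: rank ker ∂_2 − rank ∂_3 = (6 − 6) − 0 = 0, and there is no ∂_3, so H_2 ≅ 0.

(K is a triangulation of the cylinder S^1 x I.)

H_0 = Z,  H_1 = Z,  H_2 = 0.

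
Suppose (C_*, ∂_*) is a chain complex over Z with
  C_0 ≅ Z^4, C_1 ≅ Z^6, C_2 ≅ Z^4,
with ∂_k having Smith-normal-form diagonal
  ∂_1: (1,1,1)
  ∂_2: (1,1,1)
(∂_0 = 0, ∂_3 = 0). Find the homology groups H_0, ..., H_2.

H_0 ≅ Z,  H_1 = 0,  H_2 ≅ Z.

H_0: b_0 = 4 − 0 − 3 = 1; torsion from ∂_1 factors > 1: none. So H_0 ≅ Z.
H_1: b_1 = 6 − 3 − 3 = 0; torsion from ∂_2 factors > 1: none. So H_1 ≅ 0.
H_2: b_2 = 4 − 3 − 0 = 1; torsion from ∂_3 factors > 1: none. So H_2 ≅ Z.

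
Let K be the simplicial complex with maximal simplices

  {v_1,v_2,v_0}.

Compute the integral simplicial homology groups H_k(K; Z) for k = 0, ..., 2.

Order the vertices as v_0 < v_1 < v_2. Listing each simplex with vertices in this order, K has dimension 2 with simplices:

  0-simplices (3): [v_0], [v_1], [v_2]
  1-simplices (3): [v_0,v_1], [v_0,v_2], [v_1,v_2]
  2-simplices (1): [v_0,v_1,v_2]

so the chain groups are C_0 ≅ Z^3, C_1 ≅ Z^3, C_2 ≅ Z^1.

The boundary map ∂_1: C_1 → C_0 sends each edge [p,q] (with p < q) to q − p.
The 3×3 boundary matrix has rank 2 and Smith normal form diag(1,1).

∂_2: C_2 → C_1 sends each 2-simplex [p,q,r] to [q,r] − [p,r] + [p,q]. For instance
  ∂[v_0,v_1,v_2] = [v_1,v_2] − [v_0,v_2] + [v_0,v_1].
The resulting 3×1 matrix has rank 1, and its Smith normal form has invariant factors (1).

From H_k ≅ ker(∂_k) / im(∂_{k+1}) we obtain:

  H_0: rank C_0 − rank ∂_1 = 3 − 2 = 1, and the invariant factors of ∂_1 are all 1, so H_0 ≅ Z.
  H_1: rank ker ∂_1 − rank ∂_2 = (3 − 2) − 1 = 0, and the invariant factors of ∂_2 are all 1, so H_1 ≅ 0.
  H_2: rank ker ∂_2 − rank ∂_3 = (1 − 1) − 0 = 0, and there is no ∂_3, so H_2 ≅ 0.

(K is a triangulation of the 2-simplex.)

H_0 = Z,  H_1 = 0,  H_2 = 0.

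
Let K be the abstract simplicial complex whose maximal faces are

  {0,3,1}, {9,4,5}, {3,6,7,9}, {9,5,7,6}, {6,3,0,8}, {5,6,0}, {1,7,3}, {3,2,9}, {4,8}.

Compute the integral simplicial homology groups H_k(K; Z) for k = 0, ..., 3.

H_0 ≅ Z,  H_1 ≅ Z,  H_2 = 0,  H_3 = 0.

Take the total order 0 < 1 < 2 < 3 < 4 < 5 < 6 < 7 < 8 < 9 on the vertex set. Then K (dimension 3) consists of the simplices:

  0-simplices (10): [0], [1], [2], [3], [4], [5], [6], [7], [8], [9]
  1-simplices (23): [0,1], [0,3], [0,5], [0,6], [0,8], [1,3], [1,7], [2,3], [2,9], [3,6], [3,7], [3,8], [3,9], [4,5], [4,8], [4,9], [5,6], [5,7], [5,9], [6,7], [6,8], [6,9], [7,9]
  2-simplices (16): [0,1,3], [0,3,6], [0,3,8], [0,5,6], [0,6,8], [1,3,7], [2,3,9], [3,6,7], [3,6,8], [3,6,9], [3,7,9], [4,5,9], [5,6,7], [5,6,9], [5,7,9], [6,7,9]
  3-simplices (3): [0,3,6,8], [3,6,7,9], [5,6,7,9]

so the chain groups are C_0 ≅ Z^10, C_1 ≅ Z^23, C_2 ≅ Z^16, C_3 ≅ Z^3.

The boundary map ∂_1: C_1 → C_0 is given by ∂[p,q] = [q] − [p]. For instance
  ∂[5,6] = [6] − [5].
The resulting 10×23 matrix has rank 9, and its Smith normal form has invariant factors (1,1,1,1,1,1,1,1,1).

The boundary map ∂_2: C_2 → C_1 maps a triangle to the signed sum of its edges. For instance
  ∂[3,6,9] = [6,9] − [3,9] + [3,6],
  ∂[0,3,8] = [3,8] − [0,8] + [0,3].
As a 23×16 matrix over Z this has rank 13, with invariant factors (1,1,1,1,1,1,1,1,1,1,1,1,1).

The boundary map ∂_3: C_3 → C_2 sends each 3-simplex σ to the alternating sum Σ_i (−1)^i (σ with its i-th vertex removed). For instance
  ∂[0,3,6,8] = [3,6,8] − [0,6,8] + [0,3,8] − [0,3,6],
  ∂[5,6,7,9] = [6,7,9] − [5,7,9] + [5,6,9] − [5,6,7].
The 16×3 boundary matrix has rank 3 and Smith normal form diag(1,1,1).

From H_k ≅ ker(∂_k) / im(∂_{k+1}) we obtain:

  H_0: rank C_0 − rank ∂_1 = 10 − 9 = 1, and the invariant factors of ∂_1 are all 1, so H_0 = Z.
  H_1: rank ker ∂_1 − rank ∂_2 = (23 − 9) − 13 = 1, and the invariant factors of ∂_2 are all 1, so H_1 = Z.
  H_2: rank ker ∂_2 − rank ∂_3 = (16 − 13) − 3 = 0, and the invariant factors of ∂_3 are all 1, so H_2 = 0.
  H_3: rank ker ∂_3 − rank ∂_4 = (3 − 3) − 0 = 0, and there is no ∂_4, so H_3 = 0.

As a check, the Euler characteristic is 10 − 23 + 16 − 3 = 0, which agrees with 1 − 1 + 0 − 0 = 0.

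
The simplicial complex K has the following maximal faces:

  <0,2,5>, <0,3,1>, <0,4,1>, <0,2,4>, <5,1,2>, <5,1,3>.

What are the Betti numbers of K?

b_0 = 1, b_1 = 1, b_2 = 0.

K has 6 vertices, 12 edges, 6 triangles.
rank ∂_0 = 0, rank ∂_1 = 5 ⇒ b_0 = 6 − 0 − 5 = 1; all invariant factors of ∂_1 are 1 so no torsion. So H_0 ≅ Z.
rank ∂_1 = 5, rank ∂_2 = 6 ⇒ b_1 = 12 − 5 − 6 = 1; all invariant factors of ∂_2 are 1 so no torsion. So H_1 ≅ Z.
rank ∂_2 = 6, rank ∂_3 = 0 ⇒ b_2 = 6 − 6 − 0 = 0. So H_2 ≅ 0.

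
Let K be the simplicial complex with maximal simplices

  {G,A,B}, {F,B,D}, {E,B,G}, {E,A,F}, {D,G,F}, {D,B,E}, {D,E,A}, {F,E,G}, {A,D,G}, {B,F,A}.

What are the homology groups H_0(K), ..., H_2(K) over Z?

Order the vertices as A < B < D < E < F < G. Listing each simplex with vertices in this order, K has dimension 2 with simplices:

  0-simplices (6): A, B, D, E, F, G
  1-simplices (15): AB, AD, AE, AF, AG, BD, BE, BF, BG, DE, DF, DG, EF, EG, FG
  2-simplices (10): ABF, ABG, ADE, ADG, AEF, BDE, BDF, BEG, DFG, EFG

so the chain groups are C_0 ≅ Z^6, C_1 ≅ Z^15, C_2 ≅ Z^10.

The boundary map ∂_1: C_1 → C_0 is given by ∂[p,q] = [q] − [p]. For instance
  ∂BF = F − B.
As a 6×15 matrix over Z this has rank 5, with invariant factors (1,1,1,1,1).

Boundary ∂_2: C_2 → C_1 sends each 2-simplex [p,q,r] to [q,r] − [p,r] + [p,q]. For instance
  ∂EFG = FG − EG + EF,
  ∂ABF = BF − AF + AB.
As a 15×10 matrix over Z this has rank 10, with invariant factors (1,1,1,1,1,1,1,1,1,2).

Now H_k = ker ∂_k / im ∂_{k+1}, so:

  H_0: rank C_0 − rank ∂_1 = 6 − 5 = 1, and the invariant factors of ∂_1 are all 1, so H_0 ≅ Z.
  H_1: rank ker ∂_1 − rank ∂_2 = (15 − 5) − 10 = 0, and ∂_2 has invariant factor 2 > 1, so H_1 ≅ Z/2.
  H_2: rank ker ∂_2 − rank ∂_3 = (10 − 10) − 0 = 0, and there is no ∂_3, so H_2 ≅ 0.

H_0 ≅ Z,  H_1 ≅ Z/2,  H_2 = 0.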